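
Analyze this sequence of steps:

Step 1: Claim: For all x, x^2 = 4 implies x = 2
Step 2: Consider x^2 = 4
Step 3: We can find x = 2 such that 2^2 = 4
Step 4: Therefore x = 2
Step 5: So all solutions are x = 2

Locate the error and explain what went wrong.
Step 4: Therefore x = 2

Step 4 incorrectly concludes that x = 2 is the only solution. The proof shows that x = 2 is A solution (existence), but does not show it is the ONLY solution (uniqueness). In fact, x = -2 is also a solution since (-2)^2 = 4. Finding one solution doesn't prove there are no others.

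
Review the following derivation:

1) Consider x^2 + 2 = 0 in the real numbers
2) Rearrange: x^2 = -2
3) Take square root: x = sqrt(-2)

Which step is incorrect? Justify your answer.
Step 3: Take square root: x = sqrt(-2)

Step 3 takes the square root of -2, which is negative. In the real number system, the square root of a negative number is undefined. The equation x^2 + 2 = 0 has no real solutions. Square roots of negative numbers only exist in the complex numbers.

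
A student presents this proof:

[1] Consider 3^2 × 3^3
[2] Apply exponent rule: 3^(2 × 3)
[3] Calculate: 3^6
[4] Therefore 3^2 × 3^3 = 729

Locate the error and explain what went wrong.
Step 2: Apply exponent rule: 3^(2 × 3)

Step 2 incorrectly states that a^b × a^c = a^(b×c). The correct rule is a^b × a^c = a^(b+c). The actual value is 3^2 × 3^3 = 3^5 = 243, not 3^6 = 729.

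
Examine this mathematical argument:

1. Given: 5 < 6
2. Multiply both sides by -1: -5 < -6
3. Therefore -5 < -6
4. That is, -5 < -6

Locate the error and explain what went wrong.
Step 2: Multiply both sides by -1: -5 < -6

Step 2 multiplies both sides by -1 but fails to reverse the inequality sign. When multiplying (or dividing) an inequality by a negative number, the direction must be reversed. Since 5 < 6, we should get -5 > -6, i.e., -5 > -6.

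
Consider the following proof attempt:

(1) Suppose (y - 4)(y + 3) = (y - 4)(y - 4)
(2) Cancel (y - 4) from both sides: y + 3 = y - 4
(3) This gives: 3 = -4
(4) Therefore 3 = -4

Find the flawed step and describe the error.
Step 2: Cancel (y - 4) from both sides: y + 3 = y - 4

Step 2 cancels (y - 4) from both sides. This is only valid if (y - 4) ≠ 0, i.e., y ≠ 4. When y = 4, both sides equal zero regardless of the other factors. The correct approach requires considering y = 4 as a separate case.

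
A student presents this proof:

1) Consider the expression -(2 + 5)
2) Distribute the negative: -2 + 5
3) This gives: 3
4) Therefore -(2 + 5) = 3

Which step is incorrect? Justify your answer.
Step 2: Distribute the negative: -2 + 5

Step 2 incorrectly distributes the negative sign. The correct distribution is -(2 + 5) = -2 - 5 = -7. The negative must be applied to both terms, not just the first. The error treats -(2 + 5) as -2 + 5, which equals 3 instead of -7.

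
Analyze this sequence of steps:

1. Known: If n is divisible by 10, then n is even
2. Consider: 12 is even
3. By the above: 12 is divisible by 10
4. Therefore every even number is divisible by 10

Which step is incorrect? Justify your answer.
Step 3: By the above: 12 is divisible by 10

Step 3 commits the fallacy of affirming the consequent. The known fact 'divisible by 10 → even' does NOT imply 'even → divisible by 10'. That would be the converse, which is false. For example, 12 is even but 12 ÷ 10 = 1.20, which is not an integer.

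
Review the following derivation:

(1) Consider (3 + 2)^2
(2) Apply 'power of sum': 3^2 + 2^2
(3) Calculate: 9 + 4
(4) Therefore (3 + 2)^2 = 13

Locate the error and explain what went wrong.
Step 2: Apply 'power of sum': 3^2 + 2^2

Step 2 incorrectly applies a non-existent rule '(a+b)^n = a^n + b^n'. This is false in general. The correct expansion uses the binomial theorem. The actual value is (3 + 2)^2 = 5^2 = 25, not 13.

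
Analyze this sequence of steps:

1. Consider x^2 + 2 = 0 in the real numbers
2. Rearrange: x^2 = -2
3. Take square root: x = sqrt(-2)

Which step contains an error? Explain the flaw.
Step 3: Take square root: x = sqrt(-2)

Step 3 takes the square root of -2, which is negative. In the real number system, the square root of a negative number is undefined. The equation x^2 + 2 = 0 has no real solutions. Square roots of negative numbers only exist in the complex numbers.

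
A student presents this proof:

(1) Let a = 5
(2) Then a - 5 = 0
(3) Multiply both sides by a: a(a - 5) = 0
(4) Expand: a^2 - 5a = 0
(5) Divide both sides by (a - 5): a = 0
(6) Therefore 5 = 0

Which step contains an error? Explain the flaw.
Step 5: Divide both sides by (a - 5): a = 0

Step 5 divides both sides by (a - 5). However, since a = 5, we have (a - 5) = 0. Division by zero is undefined, making this step invalid.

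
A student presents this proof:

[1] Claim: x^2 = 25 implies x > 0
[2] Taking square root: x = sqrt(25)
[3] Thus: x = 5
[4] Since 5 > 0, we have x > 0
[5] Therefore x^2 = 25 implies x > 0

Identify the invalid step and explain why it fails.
Step 2: Taking square root: x = sqrt(25)

Step 2 takes the square root and assumes the positive root only. The equation x^2 = 25 actually has two solutions: x = 5 and x = -5. The proof silently assumes x > 0 without justification, then uses this assumption to conclude x > 0, which is circular. The counterexample x = -5 shows the claim is false.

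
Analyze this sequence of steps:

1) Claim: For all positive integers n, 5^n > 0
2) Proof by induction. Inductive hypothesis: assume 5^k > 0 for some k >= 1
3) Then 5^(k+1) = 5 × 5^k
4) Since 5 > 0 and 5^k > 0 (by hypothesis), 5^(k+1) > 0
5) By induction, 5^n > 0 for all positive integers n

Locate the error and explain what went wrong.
Step 5: By induction, 5^n > 0 for all positive integers n

Step 5 concludes the proof by induction, but no base case was ever established. A valid induction proof requires: (1) a base case proving 5^1 > 0, and (2) an inductive step showing IF 5^k > 0 THEN 5^(k+1) > 0. Steps 2-4 correctly establish the inductive step, but without the base case the conclusion in step 5 does not follow.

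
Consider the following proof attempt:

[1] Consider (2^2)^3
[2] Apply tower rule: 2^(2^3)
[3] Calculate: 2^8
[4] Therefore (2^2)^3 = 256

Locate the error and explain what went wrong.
Step 2: Apply tower rule: 2^(2^3)

Step 2 incorrectly states that (a^b)^c = a^(b^c). The correct rule is (a^b)^c = a^(b×c). The actual value is (2^2)^3 = 2^6 = 64, not 2^8 = 256.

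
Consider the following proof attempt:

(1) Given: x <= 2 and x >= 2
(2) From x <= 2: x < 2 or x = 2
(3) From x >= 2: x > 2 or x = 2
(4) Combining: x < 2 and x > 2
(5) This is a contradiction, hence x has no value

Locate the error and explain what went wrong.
Step 4: Combining: x < 2 and x > 2

Step 4 incorrectly combines the conditions. From x <= 2 and x >= 2, the intersection is x = 2. The error treats the 'or' cases as 'and' requirements. The correct conclusion is that x = 2 is the unique solution, not that no solution exists.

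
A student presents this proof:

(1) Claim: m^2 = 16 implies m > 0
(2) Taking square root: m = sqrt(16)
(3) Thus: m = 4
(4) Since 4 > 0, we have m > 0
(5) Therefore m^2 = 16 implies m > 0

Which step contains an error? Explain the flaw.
Step 2: Taking square root: m = sqrt(16)

Step 2 takes the square root and assumes the positive root only. The equation m^2 = 16 actually has two solutions: m = 4 and m = -4. The proof silently assumes m > 0 without justification, then uses this assumption to conclude m > 0, which is circular. The counterexample m = -4 shows the claim is false.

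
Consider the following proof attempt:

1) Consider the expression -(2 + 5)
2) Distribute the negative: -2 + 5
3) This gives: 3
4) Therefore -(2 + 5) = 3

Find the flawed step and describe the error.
Step 2: Distribute the negative: -2 + 5

Step 2 incorrectly distributes the negative sign. The correct distribution is -(2 + 5) = -2 - 5 = -7. The negative must be applied to both terms, not just the first. The error treats -(2 + 5) as -2 + 5, which equals 3 instead of -7.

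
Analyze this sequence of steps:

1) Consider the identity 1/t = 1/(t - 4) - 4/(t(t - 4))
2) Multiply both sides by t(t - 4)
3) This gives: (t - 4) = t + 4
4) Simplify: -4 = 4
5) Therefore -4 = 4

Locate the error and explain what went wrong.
Step 3: This gives: (t - 4) = t + 4

Step 3 makes a sign error when clearing denominators. Multiplying -4/(t(t - 4)) by t(t - 4) gives -4, not +4. The correct result is (t - 4) = t - 4, which is trivially true, not (t - 4) = t + 4. (Step 1 is a valid identity: 1/(t - 4) - 4/(t(t - 4)) = (t - 4)/(t(t - 4)) = 1/t.)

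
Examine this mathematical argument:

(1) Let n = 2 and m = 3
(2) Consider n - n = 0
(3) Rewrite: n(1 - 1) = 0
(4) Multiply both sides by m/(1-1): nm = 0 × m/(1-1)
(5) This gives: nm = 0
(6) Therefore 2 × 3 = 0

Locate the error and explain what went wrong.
Step 4: Multiply both sides by m/(1-1): nm = 0 × m/(1-1)

Step 4 multiplies both sides by m/(1-1). However, 1-1 = 0, so this is multiplication by m/0, which is undefined. We cannot multiply by an undefined expression.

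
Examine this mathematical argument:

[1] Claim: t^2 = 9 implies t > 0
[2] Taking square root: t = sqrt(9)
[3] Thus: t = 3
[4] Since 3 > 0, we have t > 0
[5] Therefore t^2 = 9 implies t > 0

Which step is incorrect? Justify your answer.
Step 2: Taking square root: t = sqrt(9)

Step 2 takes the square root and assumes the positive root only. The equation t^2 = 9 actually has two solutions: t = 3 and t = -3. The proof silently assumes t > 0 without justification, then uses this assumption to conclude t > 0, which is circular. The counterexample t = -3 shows the claim is false.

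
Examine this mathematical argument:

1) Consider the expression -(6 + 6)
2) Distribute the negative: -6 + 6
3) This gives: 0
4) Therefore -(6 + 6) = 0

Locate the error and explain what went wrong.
Step 2: Distribute the negative: -6 + 6

Step 2 incorrectly distributes the negative sign. The correct distribution is -(6 + 6) = -6 - 6 = -12. The negative must be applied to both terms, not just the first. The error treats -(6 + 6) as -6 + 6, which equals 0 instead of -12.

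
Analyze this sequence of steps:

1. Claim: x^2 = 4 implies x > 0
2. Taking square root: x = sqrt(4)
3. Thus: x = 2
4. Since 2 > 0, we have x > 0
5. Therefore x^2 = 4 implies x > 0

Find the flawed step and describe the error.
Step 2: Taking square root: x = sqrt(4)

Step 2 takes the square root and assumes the positive root only. The equation x^2 = 4 actually has two solutions: x = 2 and x = -2. The proof silently assumes x > 0 without justification, then uses this assumption to conclude x > 0, which is circular. The counterexample x = -2 shows the claim is false.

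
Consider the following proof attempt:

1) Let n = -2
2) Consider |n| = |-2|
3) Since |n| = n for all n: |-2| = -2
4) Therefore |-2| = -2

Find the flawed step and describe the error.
Step 3: Since |n| = n for all n: |-2| = -2

Step 3 incorrectly states that |n| = n for all n. The correct definition is |n| = n when n >= 0, and |n| = -n when n < 0. Since -2 < 0, we have |-2| = -(-2) = 2, not -2.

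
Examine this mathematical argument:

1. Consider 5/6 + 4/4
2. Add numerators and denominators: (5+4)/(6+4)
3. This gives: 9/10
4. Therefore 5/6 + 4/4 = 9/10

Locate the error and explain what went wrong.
Step 2: Add numerators and denominators: (5+4)/(6+4)

Step 2 incorrectly adds fractions by separately adding numerators and denominators. This is wrong. The correct method requires a common denominator: 5/6 + 4/4 = (5×4 + 4×6)/(6×4) = 44/24 = 11/6. The method used gives 9/10, which is different.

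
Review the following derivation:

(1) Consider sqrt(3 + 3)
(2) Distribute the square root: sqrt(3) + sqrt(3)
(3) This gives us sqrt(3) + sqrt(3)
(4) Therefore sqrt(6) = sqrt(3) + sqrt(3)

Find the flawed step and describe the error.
Step 2: Distribute the square root: sqrt(3) + sqrt(3)

Step 2 incorrectly 'distributes' the square root over addition. The square root function does not distribute: sqrt(a + b) ≠ sqrt(a) + sqrt(b). In fact, sqrt(3 + 3) = sqrt(6) ≈ 2.4495, while sqrt(3) + sqrt(3) ≈ 3.4641.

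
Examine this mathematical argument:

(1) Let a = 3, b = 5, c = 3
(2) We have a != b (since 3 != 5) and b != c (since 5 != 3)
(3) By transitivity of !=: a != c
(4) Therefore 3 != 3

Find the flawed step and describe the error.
Step 3: By transitivity of !=: a != c

Step 3 incorrectly applies transitivity to the '!=' relation. Transitivity states: if a R b and b R c, then a R c. However, '!=' is not transitive. Counterexample: 3 != 5 and 5 != 3, but 3 = 3 (both equal 3). Transitivity holds for relations like <, <=, =, but not for !=.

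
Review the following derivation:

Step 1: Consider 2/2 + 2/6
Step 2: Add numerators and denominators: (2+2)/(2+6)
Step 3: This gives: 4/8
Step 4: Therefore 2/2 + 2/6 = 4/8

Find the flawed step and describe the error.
Step 2: Add numerators and denominators: (2+2)/(2+6)

Step 2 incorrectly adds fractions by separately adding numerators and denominators. This is wrong. The correct method requires a common denominator: 2/2 + 2/6 = (2×6 + 2×2)/(2×6) = 16/12 = 4/3. The method used gives 4/8, which is different.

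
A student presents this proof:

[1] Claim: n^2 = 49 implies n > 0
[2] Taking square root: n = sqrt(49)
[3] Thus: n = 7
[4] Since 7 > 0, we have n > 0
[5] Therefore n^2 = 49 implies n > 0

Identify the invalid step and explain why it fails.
Step 2: Taking square root: n = sqrt(49)

Step 2 takes the square root and assumes the positive root only. The equation n^2 = 49 actually has two solutions: n = 7 and n = -7. The proof silently assumes n > 0 without justification, then uses this assumption to conclude n > 0, which is circular. The counterexample n = -7 shows the claim is false.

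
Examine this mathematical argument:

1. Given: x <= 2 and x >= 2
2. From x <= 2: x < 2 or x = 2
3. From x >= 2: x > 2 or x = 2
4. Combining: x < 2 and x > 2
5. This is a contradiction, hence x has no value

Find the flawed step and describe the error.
Step 4: Combining: x < 2 and x > 2

Step 4 incorrectly combines the conditions. From x <= 2 and x >= 2, the intersection is x = 2. The error treats the 'or' cases as 'and' requirements. The correct conclusion is that x = 2 is the unique solution, not that no solution exists.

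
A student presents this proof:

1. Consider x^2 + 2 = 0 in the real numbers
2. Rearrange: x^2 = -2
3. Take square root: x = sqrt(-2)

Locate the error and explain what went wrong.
Step 3: Take square root: x = sqrt(-2)

Step 3 takes the square root of -2, which is negative. In the real number system, the square root of a negative number is undefined. The equation x^2 + 2 = 0 has no real solutions. Square roots of negative numbers only exist in the complex numbers.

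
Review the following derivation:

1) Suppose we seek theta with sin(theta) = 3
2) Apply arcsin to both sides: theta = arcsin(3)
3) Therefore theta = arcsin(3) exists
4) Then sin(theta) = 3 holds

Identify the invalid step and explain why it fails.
Step 2: Apply arcsin to both sides: theta = arcsin(3)

Step 2 applies arcsin to 3. However, arcsin(x) is only defined for x in [-1, 1] because sin(theta) can only produce values in that range. Since |3| > 1, arcsin(3) is undefined. There is no angle whose sine equals 3.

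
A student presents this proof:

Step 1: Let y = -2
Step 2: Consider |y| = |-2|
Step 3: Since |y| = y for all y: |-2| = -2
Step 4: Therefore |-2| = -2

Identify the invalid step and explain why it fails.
Step 3: Since |y| = y for all y: |-2| = -2

Step 3 incorrectly states that |y| = y for all y. The correct definition is |y| = y when y >= 0, and |y| = -y when y < 0. Since -2 < 0, we have |-2| = -(-2) = 2, not -2.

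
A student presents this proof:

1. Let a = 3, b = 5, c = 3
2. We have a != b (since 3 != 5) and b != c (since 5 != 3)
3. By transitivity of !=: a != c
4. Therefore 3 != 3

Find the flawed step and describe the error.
Step 3: By transitivity of !=: a != c

Step 3 incorrectly applies transitivity to the '!=' relation. Transitivity states: if a R b and b R c, then a R c. However, '!=' is not transitive. Counterexample: 3 != 5 and 5 != 3, but 3 = 3 (both equal 3). Transitivity holds for relations like <, <=, =, but not for !=.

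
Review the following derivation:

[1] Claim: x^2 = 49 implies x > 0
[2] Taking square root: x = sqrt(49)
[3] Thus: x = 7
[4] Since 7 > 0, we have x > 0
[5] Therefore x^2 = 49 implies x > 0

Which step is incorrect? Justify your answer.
Step 2: Taking square root: x = sqrt(49)

Step 2 takes the square root and assumes the positive root only. The equation x^2 = 49 actually has two solutions: x = 7 and x = -7. The proof silently assumes x > 0 without justification, then uses this assumption to conclude x > 0, which is circular. The counterexample x = -7 shows the claim is false.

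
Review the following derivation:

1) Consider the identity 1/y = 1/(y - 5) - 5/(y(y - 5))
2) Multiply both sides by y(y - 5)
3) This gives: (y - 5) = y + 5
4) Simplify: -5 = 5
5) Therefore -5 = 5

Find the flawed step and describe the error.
Step 3: This gives: (y - 5) = y + 5

Step 3 makes a sign error when clearing denominators. Multiplying -5/(y(y - 5)) by y(y - 5) gives -5, not +5. The correct result is (y - 5) = y - 5, which is trivially true, not (y - 5) = y + 5. (Step 1 is a valid identity: 1/(y - 5) - 5/(y(y - 5)) = (y - 5)/(y(y - 5)) = 1/y.)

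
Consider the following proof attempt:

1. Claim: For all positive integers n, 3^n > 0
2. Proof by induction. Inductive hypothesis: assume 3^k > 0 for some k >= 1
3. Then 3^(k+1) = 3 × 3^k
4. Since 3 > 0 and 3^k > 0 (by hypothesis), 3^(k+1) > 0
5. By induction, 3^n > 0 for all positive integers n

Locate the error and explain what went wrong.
Step 5: By induction, 3^n > 0 for all positive integers n

Step 5 concludes the proof by induction, but no base case was ever established. A valid induction proof requires: (1) a base case proving 3^1 > 0, and (2) an inductive step showing IF 3^k > 0 THEN 3^(k+1) > 0. Steps 2-4 correctly establish the inductive step, but without the base case the conclusion in step 5 does not follow.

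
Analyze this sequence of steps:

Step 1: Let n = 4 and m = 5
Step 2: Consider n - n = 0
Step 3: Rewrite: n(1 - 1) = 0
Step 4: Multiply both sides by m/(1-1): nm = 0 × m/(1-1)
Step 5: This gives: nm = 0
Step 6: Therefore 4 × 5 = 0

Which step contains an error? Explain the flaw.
Step 4: Multiply both sides by m/(1-1): nm = 0 × m/(1-1)

Step 4 multiplies both sides by m/(1-1). However, 1-1 = 0, so this is multiplication by m/0, which is undefined. We cannot multiply by an undefined expression.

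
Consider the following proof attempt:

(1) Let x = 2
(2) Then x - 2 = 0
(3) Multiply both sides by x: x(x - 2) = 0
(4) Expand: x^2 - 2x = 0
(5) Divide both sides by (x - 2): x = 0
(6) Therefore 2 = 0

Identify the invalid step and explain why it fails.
Step 5: Divide both sides by (x - 2): x = 0

Step 5 divides both sides by (x - 2). However, since x = 2, we have (x - 2) = 0. Division by zero is undefined, making this step invalid.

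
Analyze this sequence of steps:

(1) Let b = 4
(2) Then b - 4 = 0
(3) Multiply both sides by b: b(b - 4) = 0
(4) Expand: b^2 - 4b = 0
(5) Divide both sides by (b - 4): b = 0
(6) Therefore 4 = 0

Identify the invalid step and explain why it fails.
Step 5: Divide both sides by (b - 4): b = 0

Step 5 divides both sides by (b - 4). However, since b = 4, we have (b - 4) = 0. Division by zero is undefined, making this step invalid.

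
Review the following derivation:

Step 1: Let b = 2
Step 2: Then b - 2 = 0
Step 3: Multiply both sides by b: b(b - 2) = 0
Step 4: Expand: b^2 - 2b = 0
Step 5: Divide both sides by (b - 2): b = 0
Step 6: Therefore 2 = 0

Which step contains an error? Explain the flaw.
Step 5: Divide both sides by (b - 2): b = 0

Step 5 divides both sides by (b - 2). However, since b = 2, we have (b - 2) = 0. Division by zero is undefined, making this step invalid.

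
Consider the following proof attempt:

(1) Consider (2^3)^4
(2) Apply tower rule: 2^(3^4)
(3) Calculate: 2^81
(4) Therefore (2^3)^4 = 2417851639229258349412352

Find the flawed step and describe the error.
Step 2: Apply tower rule: 2^(3^4)

Step 2 incorrectly states that (a^b)^c = a^(b^c). The correct rule is (a^b)^c = a^(b×c). The actual value is (2^3)^4 = 2^12 = 4096, not 2^81 = 2417851639229258349412352.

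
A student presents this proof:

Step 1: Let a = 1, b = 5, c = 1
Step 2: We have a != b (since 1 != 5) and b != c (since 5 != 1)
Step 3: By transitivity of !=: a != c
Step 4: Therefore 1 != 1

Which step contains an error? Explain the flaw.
Step 3: By transitivity of !=: a != c

Step 3 incorrectly applies transitivity to the '!=' relation. Transitivity states: if a R b and b R c, then a R c. However, '!=' is not transitive. Counterexample: 1 != 5 and 5 != 1, but 1 = 1 (both equal 1). Transitivity holds for relations like <, <=, =, but not for !=.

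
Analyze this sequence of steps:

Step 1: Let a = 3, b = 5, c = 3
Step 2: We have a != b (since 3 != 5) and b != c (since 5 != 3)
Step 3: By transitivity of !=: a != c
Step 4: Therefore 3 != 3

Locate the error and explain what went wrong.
Step 3: By transitivity of !=: a != c

Step 3 incorrectly applies transitivity to the '!=' relation. Transitivity states: if a R b and b R c, then a R c. However, '!=' is not transitive. Counterexample: 3 != 5 and 5 != 3, but 3 = 3 (both equal 3). Transitivity holds for relations like <, <=, =, but not for !=.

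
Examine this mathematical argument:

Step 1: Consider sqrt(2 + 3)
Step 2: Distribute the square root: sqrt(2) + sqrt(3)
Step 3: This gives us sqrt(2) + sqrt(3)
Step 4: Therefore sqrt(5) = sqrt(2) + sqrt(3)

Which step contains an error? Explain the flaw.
Step 2: Distribute the square root: sqrt(2) + sqrt(3)

Step 2 incorrectly 'distributes' the square root over addition. The square root function does not distribute: sqrt(a + b) ≠ sqrt(a) + sqrt(b). In fact, sqrt(2 + 3) = sqrt(5) ≈ 2.2361, while sqrt(2) + sqrt(3) ≈ 3.1463.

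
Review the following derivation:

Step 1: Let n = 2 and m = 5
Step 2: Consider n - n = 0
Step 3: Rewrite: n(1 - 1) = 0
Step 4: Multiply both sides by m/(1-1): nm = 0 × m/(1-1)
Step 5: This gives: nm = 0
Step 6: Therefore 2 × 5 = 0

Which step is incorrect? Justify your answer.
Step 4: Multiply both sides by m/(1-1): nm = 0 × m/(1-1)

Step 4 multiplies both sides by m/(1-1). However, 1-1 = 0, so this is multiplication by m/0, which is undefined. We cannot multiply by an undefined expression.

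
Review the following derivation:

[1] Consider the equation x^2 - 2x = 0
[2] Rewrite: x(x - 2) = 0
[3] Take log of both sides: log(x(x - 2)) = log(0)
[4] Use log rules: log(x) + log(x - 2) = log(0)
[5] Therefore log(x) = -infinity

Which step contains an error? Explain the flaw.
Step 3: Take log of both sides: log(x(x - 2)) = log(0)

Step 3 takes the logarithm of both sides, resulting in log(0) on the right side. The logarithm is only defined for positive numbers; log(0) is undefined (approaches negative infinity). This operation is invalid.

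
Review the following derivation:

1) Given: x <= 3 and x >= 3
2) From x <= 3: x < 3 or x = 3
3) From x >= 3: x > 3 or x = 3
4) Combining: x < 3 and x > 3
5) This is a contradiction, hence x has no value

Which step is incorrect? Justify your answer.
Step 4: Combining: x < 3 and x > 3

Step 4 incorrectly combines the conditions. From x <= 3 and x >= 3, the intersection is x = 3. The error treats the 'or' cases as 'and' requirements. The correct conclusion is that x = 3 is the unique solution, not that no solution exists.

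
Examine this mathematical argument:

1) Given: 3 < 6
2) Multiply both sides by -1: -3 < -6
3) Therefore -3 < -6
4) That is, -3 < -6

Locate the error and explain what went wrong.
Step 2: Multiply both sides by -1: -3 < -6

Step 2 multiplies both sides by -1 but fails to reverse the inequality sign. When multiplying (or dividing) an inequality by a negative number, the direction must be reversed. Since 3 < 6, we should get -3 > -6, i.e., -3 > -6.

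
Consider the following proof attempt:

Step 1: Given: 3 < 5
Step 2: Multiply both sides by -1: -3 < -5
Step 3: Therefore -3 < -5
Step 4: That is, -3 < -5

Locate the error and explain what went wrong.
Step 2: Multiply both sides by -1: -3 < -5

Step 2 multiplies both sides by -1 but fails to reverse the inequality sign. When multiplying (or dividing) an inequality by a negative number, the direction must be reversed. Since 3 < 5, we should get -3 > -5, i.e., -3 > -5.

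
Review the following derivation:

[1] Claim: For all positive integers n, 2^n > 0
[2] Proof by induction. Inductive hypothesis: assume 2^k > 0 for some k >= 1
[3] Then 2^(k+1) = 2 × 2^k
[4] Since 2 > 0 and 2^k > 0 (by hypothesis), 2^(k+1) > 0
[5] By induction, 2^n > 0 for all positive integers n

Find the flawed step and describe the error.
Step 5: By induction, 2^n > 0 for all positive integers n

Step 5 concludes the proof by induction, but no base case was ever established. A valid induction proof requires: (1) a base case proving 2^1 > 0, and (2) an inductive step showing IF 2^k > 0 THEN 2^(k+1) > 0. Steps 2-4 correctly establish the inductive step, but without the base case the conclusion in step 5 does not follow.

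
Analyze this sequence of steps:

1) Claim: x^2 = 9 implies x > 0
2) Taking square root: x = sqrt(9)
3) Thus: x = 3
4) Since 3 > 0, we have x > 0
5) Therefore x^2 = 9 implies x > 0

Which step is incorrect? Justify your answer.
Step 2: Taking square root: x = sqrt(9)

Step 2 takes the square root and assumes the positive root only. The equation x^2 = 9 actually has two solutions: x = 3 and x = -3. The proof silently assumes x > 0 without justification, then uses this assumption to conclude x > 0, which is circular. The counterexample x = -3 shows the claim is false.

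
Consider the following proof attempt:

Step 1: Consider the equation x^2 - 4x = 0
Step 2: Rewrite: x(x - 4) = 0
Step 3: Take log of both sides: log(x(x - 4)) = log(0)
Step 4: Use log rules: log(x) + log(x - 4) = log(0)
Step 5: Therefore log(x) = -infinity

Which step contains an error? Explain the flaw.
Step 3: Take log of both sides: log(x(x - 4)) = log(0)

Step 3 takes the logarithm of both sides, resulting in log(0) on the right side. The logarithm is only defined for positive numbers; log(0) is undefined (approaches negative infinity). This operation is invalid.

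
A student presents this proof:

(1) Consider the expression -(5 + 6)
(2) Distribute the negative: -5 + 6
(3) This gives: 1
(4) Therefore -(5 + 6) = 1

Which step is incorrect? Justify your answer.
Step 2: Distribute the negative: -5 + 6

Step 2 incorrectly distributes the negative sign. The correct distribution is -(5 + 6) = -5 - 6 = -11. The negative must be applied to both terms, not just the first. The error treats -(5 + 6) as -5 + 6, which equals 1 instead of -11.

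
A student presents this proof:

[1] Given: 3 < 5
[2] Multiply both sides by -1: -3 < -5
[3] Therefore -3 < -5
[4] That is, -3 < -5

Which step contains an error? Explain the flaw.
Step 2: Multiply both sides by -1: -3 < -5

Step 2 multiplies both sides by -1 but fails to reverse the inequality sign. When multiplying (or dividing) an inequality by a negative number, the direction must be reversed. Since 3 < 5, we should get -3 > -5, i.e., -3 > -5.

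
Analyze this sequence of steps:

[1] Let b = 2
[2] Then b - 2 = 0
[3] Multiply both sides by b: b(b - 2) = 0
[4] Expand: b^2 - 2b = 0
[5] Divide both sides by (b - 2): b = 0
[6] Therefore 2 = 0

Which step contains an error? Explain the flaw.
Step 5: Divide both sides by (b - 2): b = 0

Step 5 divides both sides by (b - 2). However, since b = 2, we have (b - 2) = 0. Division by zero is undefined, making this step invalid.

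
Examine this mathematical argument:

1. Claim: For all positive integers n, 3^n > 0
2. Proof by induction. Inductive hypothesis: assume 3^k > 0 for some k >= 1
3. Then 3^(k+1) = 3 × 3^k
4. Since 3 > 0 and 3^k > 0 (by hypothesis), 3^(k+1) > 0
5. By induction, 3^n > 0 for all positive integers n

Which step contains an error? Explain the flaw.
Step 5: By induction, 3^n > 0 for all positive integers n

Step 5 concludes the proof by induction, but no base case was ever established. A valid induction proof requires: (1) a base case proving 3^1 > 0, and (2) an inductive step showing IF 3^k > 0 THEN 3^(k+1) > 0. Steps 2-4 correctly establish the inductive step, but without the base case the conclusion in step 5 does not follow.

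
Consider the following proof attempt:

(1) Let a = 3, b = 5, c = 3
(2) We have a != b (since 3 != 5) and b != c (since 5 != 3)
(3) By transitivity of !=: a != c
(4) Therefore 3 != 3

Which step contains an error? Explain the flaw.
Step 3: By transitivity of !=: a != c

Step 3 incorrectly applies transitivity to the '!=' relation. Transitivity states: if a R b and b R c, then a R c. However, '!=' is not transitive. Counterexample: 3 != 5 and 5 != 3, but 3 = 3 (both equal 3). Transitivity holds for relations like <, <=, =, but not for !=.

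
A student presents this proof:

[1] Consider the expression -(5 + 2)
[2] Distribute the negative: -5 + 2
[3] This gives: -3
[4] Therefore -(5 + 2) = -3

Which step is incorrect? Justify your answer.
Step 2: Distribute the negative: -5 + 2

Step 2 incorrectly distributes the negative sign. The correct distribution is -(5 + 2) = -5 - 2 = -7. The negative must be applied to both terms, not just the first. The error treats -(5 + 2) as -5 + 2, which equals -3 instead of -7.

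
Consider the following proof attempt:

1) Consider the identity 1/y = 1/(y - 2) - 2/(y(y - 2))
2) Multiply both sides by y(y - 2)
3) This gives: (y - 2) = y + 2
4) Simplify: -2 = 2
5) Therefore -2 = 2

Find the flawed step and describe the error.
Step 3: This gives: (y - 2) = y + 2

Step 3 makes a sign error when clearing denominators. Multiplying -2/(y(y - 2)) by y(y - 2) gives -2, not +2. The correct result is (y - 2) = y - 2, which is trivially true, not (y - 2) = y + 2. (Step 1 is a valid identity: 1/(y - 2) - 2/(y(y - 2)) = (y - 2)/(y(y - 2)) = 1/y.)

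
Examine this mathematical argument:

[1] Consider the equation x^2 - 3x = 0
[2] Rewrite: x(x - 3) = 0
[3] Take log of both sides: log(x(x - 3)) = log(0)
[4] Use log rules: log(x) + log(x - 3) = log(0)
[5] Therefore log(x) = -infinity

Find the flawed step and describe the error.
Step 3: Take log of both sides: log(x(x - 3)) = log(0)

Step 3 takes the logarithm of both sides, resulting in log(0) on the right side. The logarithm is only defined for positive numbers; log(0) is undefined (approaches negative infinity). This operation is invalid.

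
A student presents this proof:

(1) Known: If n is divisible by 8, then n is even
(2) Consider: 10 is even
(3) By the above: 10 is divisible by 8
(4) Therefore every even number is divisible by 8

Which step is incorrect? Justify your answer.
Step 3: By the above: 10 is divisible by 8

Step 3 commits the fallacy of affirming the consequent. The known fact 'divisible by 8 → even' does NOT imply 'even → divisible by 8'. That would be the converse, which is false. For example, 10 is even but 10 ÷ 8 = 1.25, which is not an integer.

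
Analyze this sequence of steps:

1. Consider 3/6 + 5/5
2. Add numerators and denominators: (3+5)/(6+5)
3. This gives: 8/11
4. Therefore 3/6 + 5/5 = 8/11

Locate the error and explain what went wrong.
Step 2: Add numerators and denominators: (3+5)/(6+5)

Step 2 incorrectly adds fractions by separately adding numerators and denominators. This is wrong. The correct method requires a common denominator: 3/6 + 5/5 = (3×5 + 5×6)/(6×5) = 45/30 = 3/2. The method used gives 8/11, which is different.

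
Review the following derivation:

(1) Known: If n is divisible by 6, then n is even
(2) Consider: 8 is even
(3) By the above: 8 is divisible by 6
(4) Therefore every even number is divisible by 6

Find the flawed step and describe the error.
Step 3: By the above: 8 is divisible by 6

Step 3 commits the fallacy of affirming the consequent. The known fact 'divisible by 6 → even' does NOT imply 'even → divisible by 6'. That would be the converse, which is false. For example, 8 is even but 8 ÷ 6 = 1.33, which is not an integer.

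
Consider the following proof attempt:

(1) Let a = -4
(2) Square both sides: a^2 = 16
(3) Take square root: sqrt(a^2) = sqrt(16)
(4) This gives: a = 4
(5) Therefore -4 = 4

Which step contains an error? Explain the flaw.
Step 4: This gives: a = 4

Step 4 incorrectly states that sqrt(a^2) = a. The correct identity is sqrt(a^2) = |a|. Since a = -4 < 0, we have sqrt(a^2) = |-4| = 4, not a = -4.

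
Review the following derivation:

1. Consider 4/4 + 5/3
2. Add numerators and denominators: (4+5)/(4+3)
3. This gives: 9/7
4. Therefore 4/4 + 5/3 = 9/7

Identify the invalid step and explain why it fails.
Step 2: Add numerators and denominators: (4+5)/(4+3)

Step 2 incorrectly adds fractions by separately adding numerators and denominators. This is wrong. The correct method requires a common denominator: 4/4 + 5/3 = (4×3 + 5×4)/(4×3) = 32/12 = 8/3. The method used gives 9/7, which is different.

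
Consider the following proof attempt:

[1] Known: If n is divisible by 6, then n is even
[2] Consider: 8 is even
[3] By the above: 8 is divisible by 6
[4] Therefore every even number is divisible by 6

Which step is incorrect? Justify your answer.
Step 3: By the above: 8 is divisible by 6

Step 3 commits the fallacy of affirming the consequent. The known fact 'divisible by 6 → even' does NOT imply 'even → divisible by 6'. That would be the converse, which is false. For example, 8 is even but 8 ÷ 6 = 1.33, which is not an integer.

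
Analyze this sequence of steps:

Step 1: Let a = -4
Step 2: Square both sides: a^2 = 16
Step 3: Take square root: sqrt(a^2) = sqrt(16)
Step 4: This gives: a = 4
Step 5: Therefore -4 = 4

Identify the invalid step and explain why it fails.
Step 4: This gives: a = 4

Step 4 incorrectly states that sqrt(a^2) = a. The correct identity is sqrt(a^2) = |a|. Since a = -4 < 0, we have sqrt(a^2) = |-4| = 4, not a = -4.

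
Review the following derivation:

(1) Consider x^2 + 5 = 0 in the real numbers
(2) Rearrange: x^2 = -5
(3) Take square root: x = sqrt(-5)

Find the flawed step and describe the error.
Step 3: Take square root: x = sqrt(-5)

Step 3 takes the square root of -5, which is negative. In the real number system, the square root of a negative number is undefined. The equation x^2 + 5 = 0 has no real solutions. Square roots of negative numbers only exist in the complex numbers.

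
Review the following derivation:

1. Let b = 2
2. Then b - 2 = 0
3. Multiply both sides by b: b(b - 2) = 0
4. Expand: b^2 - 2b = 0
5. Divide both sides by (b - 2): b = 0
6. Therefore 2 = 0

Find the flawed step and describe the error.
Step 5: Divide both sides by (b - 2): b = 0

Step 5 divides both sides by (b - 2). However, since b = 2, we have (b - 2) = 0. Division by zero is undefined, making this step invalid.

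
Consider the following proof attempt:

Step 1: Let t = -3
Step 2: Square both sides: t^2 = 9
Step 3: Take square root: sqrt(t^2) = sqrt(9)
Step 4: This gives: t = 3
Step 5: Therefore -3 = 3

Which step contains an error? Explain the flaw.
Step 4: This gives: t = 3

Step 4 incorrectly states that sqrt(t^2) = t. The correct identity is sqrt(t^2) = |t|. Since t = -3 < 0, we have sqrt(t^2) = |-3| = 3, not t = -3.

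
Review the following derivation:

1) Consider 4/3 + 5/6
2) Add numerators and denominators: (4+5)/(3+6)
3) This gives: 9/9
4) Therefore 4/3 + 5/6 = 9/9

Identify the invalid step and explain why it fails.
Step 2: Add numerators and denominators: (4+5)/(3+6)

Step 2 incorrectly adds fractions by separately adding numerators and denominators. This is wrong. The correct method requires a common denominator: 4/3 + 5/6 = (4×6 + 5×3)/(3×6) = 39/18 = 13/6. The method used gives 9/9, which is different.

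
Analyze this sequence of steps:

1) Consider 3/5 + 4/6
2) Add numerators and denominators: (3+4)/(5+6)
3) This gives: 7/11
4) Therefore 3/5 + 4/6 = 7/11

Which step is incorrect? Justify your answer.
Step 2: Add numerators and denominators: (3+4)/(5+6)

Step 2 incorrectly adds fractions by separately adding numerators and denominators. This is wrong. The correct method requires a common denominator: 3/5 + 4/6 = (3×6 + 4×5)/(5×6) = 38/30 = 19/15. The method used gives 7/11, which is different.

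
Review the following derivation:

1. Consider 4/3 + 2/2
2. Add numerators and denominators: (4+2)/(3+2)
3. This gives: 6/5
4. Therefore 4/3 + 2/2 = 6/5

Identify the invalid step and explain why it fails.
Step 2: Add numerators and denominators: (4+2)/(3+2)

Step 2 incorrectly adds fractions by separately adding numerators and denominators. This is wrong. The correct method requires a common denominator: 4/3 + 2/2 = (4×2 + 2×3)/(3×2) = 14/6 = 7/3. The method used gives 6/5, which is different.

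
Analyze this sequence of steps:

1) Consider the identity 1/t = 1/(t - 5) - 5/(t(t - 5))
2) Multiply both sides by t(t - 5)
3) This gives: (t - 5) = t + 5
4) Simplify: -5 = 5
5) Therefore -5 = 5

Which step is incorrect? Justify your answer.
Step 3: This gives: (t - 5) = t + 5

Step 3 makes a sign error when clearing denominators. Multiplying -5/(t(t - 5)) by t(t - 5) gives -5, not +5. The correct result is (t - 5) = t - 5, which is trivially true, not (t - 5) = t + 5. (Step 1 is a valid identity: 1/(t - 5) - 5/(t(t - 5)) = (t - 5)/(t(t - 5)) = 1/t.)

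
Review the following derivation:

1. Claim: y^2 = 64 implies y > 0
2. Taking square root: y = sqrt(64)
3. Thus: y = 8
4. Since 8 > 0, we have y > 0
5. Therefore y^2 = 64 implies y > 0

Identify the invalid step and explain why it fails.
Step 2: Taking square root: y = sqrt(64)

Step 2 takes the square root and assumes the positive root only. The equation y^2 = 64 actually has two solutions: y = 8 and y = -8. The proof silently assumes y > 0 without justification, then uses this assumption to conclude y > 0, which is circular. The counterexample y = -8 shows the claim is false.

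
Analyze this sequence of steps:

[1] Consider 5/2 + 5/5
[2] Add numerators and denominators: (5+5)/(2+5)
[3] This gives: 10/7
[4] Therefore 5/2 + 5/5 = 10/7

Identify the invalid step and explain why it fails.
Step 2: Add numerators and denominators: (5+5)/(2+5)

Step 2 incorrectly adds fractions by separately adding numerators and denominators. This is wrong. The correct method requires a common denominator: 5/2 + 5/5 = (5×5 + 5×2)/(2×5) = 35/10 = 7/2. The method used gives 10/7, which is different.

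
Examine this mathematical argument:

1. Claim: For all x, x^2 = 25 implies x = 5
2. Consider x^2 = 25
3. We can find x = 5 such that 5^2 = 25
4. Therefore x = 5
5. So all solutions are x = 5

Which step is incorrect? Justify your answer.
Step 4: Therefore x = 5

Step 4 incorrectly concludes that x = 5 is the only solution. The proof shows that x = 5 is A solution (existence), but does not show it is the ONLY solution (uniqueness). In fact, x = -5 is also a solution since (-5)^2 = 25. Finding one solution doesn't prove there are no others.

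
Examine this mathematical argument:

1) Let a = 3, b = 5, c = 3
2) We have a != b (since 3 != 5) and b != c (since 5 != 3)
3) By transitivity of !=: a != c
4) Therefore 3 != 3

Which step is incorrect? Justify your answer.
Step 3: By transitivity of !=: a != c

Step 3 incorrectly applies transitivity to the '!=' relation. Transitivity states: if a R b and b R c, then a R c. However, '!=' is not transitive. Counterexample: 3 != 5 and 5 != 3, but 3 = 3 (both equal 3). Transitivity holds for relations like <, <=, =, but not for !=.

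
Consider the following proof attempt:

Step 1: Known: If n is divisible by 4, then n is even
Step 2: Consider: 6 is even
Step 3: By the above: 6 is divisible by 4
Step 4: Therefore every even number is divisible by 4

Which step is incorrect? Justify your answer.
Step 3: By the above: 6 is divisible by 4

Step 3 commits the fallacy of affirming the consequent. The known fact 'divisible by 4 → even' does NOT imply 'even → divisible by 4'. That would be the converse, which is false. For example, 6 is even but 6 ÷ 4 = 1.50, which is not an integer.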